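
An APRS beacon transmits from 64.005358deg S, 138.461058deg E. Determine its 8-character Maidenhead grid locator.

PC95fx58

Shift to the Maidenhead origin (180°W, 90°S): lon 318.46106, lat 25.99464.
Field: lon ⌊318.46106/20⌋ = 15 → P; lat ⌊25.99464/10⌋ = 2 → C.
Square: lon ⌊18.46106/2⌋ = 9; lat ⌊5.99464/1⌋ = 5.
Subsquare: lon ⌊0.46106/0.0833333⌋ = 5 → f; lat ⌊0.99464/0.0416667⌋ = 23 → x.
Extended square: lon ⌊0.04439/0.00833333⌋ = 5; lat ⌊0.03631/0.00416667⌋ = 8.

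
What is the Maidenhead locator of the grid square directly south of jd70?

JC79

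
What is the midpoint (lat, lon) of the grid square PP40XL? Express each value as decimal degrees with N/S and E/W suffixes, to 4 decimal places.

Field P=15, P=15: +15·20° lon, +15·10° lat → SW at lon 120°, lat 60°.
Square 4, 0: +4·2° lon, +0·1° lat → SW at lon 128°, lat 60°.
Subsquare x=23, l=11: +23·0.0833333° lon, +11·0.0416667° lat → SW at lon 129.917°, lat 60.4583°.
Cell spans 0.0833333° lon × 0.0416667° lat. Centre is SW corner plus half of each.
latitude 60.4792° N, longitude 129.9583° E.

60.4792° N, 129.9583° E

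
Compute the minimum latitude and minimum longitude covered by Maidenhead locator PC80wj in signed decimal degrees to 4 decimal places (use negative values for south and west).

-69.6250, 137.8333

Field P=15, C=2: +15·20° lon, +2·10° lat → SW at lon 120°, lat -70°.
Square 8, 0: +8·2° lon, +0·1° lat → SW at lon 136°, lat -70°.
Subsquare w=22, j=9: +22·0.0833333° lon, +9·0.0416667° lat → SW at lon 137.833°, lat -69.625°.
latitude -69.6250, longitude 137.8333.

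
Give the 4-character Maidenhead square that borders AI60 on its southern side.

AH69

Latitude square 0; −1 → -1, wraps to 9, carry into field.
Latitude field I = 8; −1 → 7 = H.
The longitude characters are unchanged.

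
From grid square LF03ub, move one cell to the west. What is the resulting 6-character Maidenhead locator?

Longitude subsquare u = 20; −1 → 19 = t.
The latitude characters are unchanged.

LF03tb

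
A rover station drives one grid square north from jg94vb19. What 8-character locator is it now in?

JG94vc10

Latitude extended square 9; +1 → 10, wraps to 0, carry into subsquare.
Latitude subsquare b = 1; +1 → 2 = c.
The longitude characters are unchanged.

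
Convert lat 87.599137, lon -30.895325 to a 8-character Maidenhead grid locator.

Offset from 180°W / 90°S: lon 149.10467°, lat 177.59914°.
Field: lon ⌊149.10467/20⌋ = 7 → H; lat ⌊177.59914/10⌋ = 17 → R.
Square: lon ⌊9.10467/2⌋ = 4; lat ⌊7.59914/1⌋ = 7.
Subsquare: lon ⌊1.10467/0.0833333⌋ = 13 → n; lat ⌊0.59914/0.0416667⌋ = 14 → o.
Extended square: lon ⌊0.02134/0.00833333⌋ = 2; lat ⌊0.01580/0.00416667⌋ = 3.

HR47no23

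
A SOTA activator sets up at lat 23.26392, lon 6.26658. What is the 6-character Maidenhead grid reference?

JL33dg

Offset from 180°W / 90°S: lon 186.2666°, lat 113.2639°.
Field (20°×10°, letters A–R): 186.2666/20 → 9 → J, 113.2639/10 → 11 → L; chars JL.
Square (2°×1°, digits 0–9): 6.2666/2 → 3, 3.2639/1 → 3; chars 33.
Subsquare (5′×2.5′, letters a–x): 0.2666/0.0833333 → 3 → d, 0.2639/0.0416667 → 6 → g; chars dg.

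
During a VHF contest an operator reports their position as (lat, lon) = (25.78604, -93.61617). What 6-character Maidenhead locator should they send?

Offset from 180°W / 90°S: lon 86.3838°, lat 115.7860°.
Field: 86.3838/20 → 4 → E, 115.7860/10 → 11 → L; chars EL.
Square: 6.3838/2 → 3, 5.7860/1 → 5; chars 35.
Subsquare: 0.3838/0.0833333 → 4 → e, 0.7860/0.0416667 → 18 → s; chars es.

EL35es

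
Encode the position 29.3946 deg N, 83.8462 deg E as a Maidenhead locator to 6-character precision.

NL19wj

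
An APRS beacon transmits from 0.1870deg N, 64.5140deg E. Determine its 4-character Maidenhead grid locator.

MJ20

Offset from 180°W / 90°S: lon 244.51°, lat 90.19°.
Field: lon ⌊244.51/20⌋ = 12 → M; lat ⌊90.19/10⌋ = 9 → J.
Square: lon ⌊4.51/2⌋ = 2; lat ⌊0.19/1⌋ = 0.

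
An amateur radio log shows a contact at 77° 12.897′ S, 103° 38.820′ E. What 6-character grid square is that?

OB12ts

Shift to the Maidenhead origin (180°W, 90°S): lon 283.6470, lat 12.7850.
Field: 283.6470/20 → 14 → O, 12.7850/10 → 1 → B; chars OB.
Square: 3.6470/2 → 1, 2.7850/1 → 2; chars 12.
Subsquare: 1.6470/0.0833333 → 19 → t, 0.7850/0.0416667 → 18 → s; chars ts.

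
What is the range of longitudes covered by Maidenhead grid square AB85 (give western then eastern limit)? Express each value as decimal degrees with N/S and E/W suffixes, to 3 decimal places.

Field A=0, B=1: +0·20° lon, +1·10° lat → SW at lon -180°, lat -80°.
Square 8, 5: +8·2° lon, +5·1° lat → SW at lon -164°, lat -75°.
Cell spans 2° lon × 1° lat.
west 164.000° W, east 162.000° W.

164.000° W, 162.000° W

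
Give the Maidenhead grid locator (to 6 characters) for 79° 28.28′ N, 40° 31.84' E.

LQ09gl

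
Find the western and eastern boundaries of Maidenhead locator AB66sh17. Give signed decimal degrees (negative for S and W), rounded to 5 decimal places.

-166.49167, -166.48333

Field A=0, B=1: +0·20° lon, +1·10° lat → SW at lon -180°, lat -80°.
Square 6, 6: +6·2° lon, +6·1° lat → SW at lon -168°, lat -74°.
Subsquare s=18, h=7: +18·0.0833333° lon, +7·0.0416667° lat → SW at lon -166.5°, lat -73.7083°.
Extended square 1, 7: +1·0.00833333° lon, +7·0.00416667° lat → SW at lon -166.492°, lat -73.6792°.
Cell spans 0.00833333° lon × 0.00416667° lat.
west -166.49167, east -166.48333.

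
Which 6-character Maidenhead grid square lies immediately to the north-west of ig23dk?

IG23cl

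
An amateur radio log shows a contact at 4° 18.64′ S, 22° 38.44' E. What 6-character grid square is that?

KI15hq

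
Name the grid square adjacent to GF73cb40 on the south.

Latitude extended square 0; −1 → -1, wraps to 9, carry into subsquare.
Latitude subsquare b = 1; −1 → 0 = a.
The longitude characters are unchanged.

GF73ca49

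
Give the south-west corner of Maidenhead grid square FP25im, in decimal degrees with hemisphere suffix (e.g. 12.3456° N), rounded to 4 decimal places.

65.5000° N, 75.3333° W

Field F=5, P=15: +5·20° lon, +15·10° lat → SW at lon -80°, lat 60°.
Square 2, 5: +2·2° lon, +5·1° lat → SW at lon -76°, lat 65°.
Subsquare i=8, m=12: +8·0.0833333° lon, +12·0.0416667° lat → SW at lon -75.3333°, lat 65.5°.
latitude 65.5000° N, longitude 75.3333° W.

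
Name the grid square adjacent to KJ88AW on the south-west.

Longitude subsquare a = 0; −1 → -1, wraps to 23 = x, carry into square.
Longitude square 8; −1 → 7.
Latitude subsquare w = 22; −1 → 21 = v.

KJ78xv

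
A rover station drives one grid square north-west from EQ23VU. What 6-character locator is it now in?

Longitude subsquare v = 21; −1 → 20 = u.
Latitude subsquare u = 20; +1 → 21 = v.

EQ23uv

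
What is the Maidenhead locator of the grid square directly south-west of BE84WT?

Longitude subsquare w = 22; −1 → 21 = v.
Latitude subsquare t = 19; −1 → 18 = s.

BE84vs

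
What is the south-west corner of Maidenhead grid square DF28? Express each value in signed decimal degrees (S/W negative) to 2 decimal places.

Field D=3, F=5: +3·20° lon, +5·10° lat → SW at lon -120°, lat -40°.
Square 2, 8: +2·2° lon, +8·1° lat → SW at lon -116°, lat -32°.
latitude -32.00, longitude -116.00.

-32.00, -116.00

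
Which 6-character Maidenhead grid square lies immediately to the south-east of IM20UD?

IM20vc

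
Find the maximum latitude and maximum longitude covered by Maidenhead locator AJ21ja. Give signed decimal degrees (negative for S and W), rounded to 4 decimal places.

1.0417, -175.1667

Field A=0, J=9: +0·20° lon, +9·10° lat → SW at lon -180°, lat 0°.
Square 2, 1: +2·2° lon, +1·1° lat → SW at lon -176°, lat 1°.
Subsquare j=9, a=0: +9·0.0833333° lon, +0·0.0416667° lat → SW at lon -175.25°, lat 1°.
Cell spans 0.0833333° lon × 0.0416667° lat. NE corner is SW corner plus one full cell.
latitude 1.0417, longitude -175.1667.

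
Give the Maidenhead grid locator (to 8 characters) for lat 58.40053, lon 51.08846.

LO58nj06

Add 180° to longitude and 90° to latitude: 231.08846, 148.40053.
Field: lon ⌊231.08846/20⌋ = 11 → L; lat ⌊148.40053/10⌋ = 14 → O.
Square: lon ⌊11.08846/2⌋ = 5; lat ⌊8.40053/1⌋ = 8.
Subsquare: lon ⌊1.08846/0.0833333⌋ = 13 → n; lat ⌊0.40053/0.0416667⌋ = 9 → j.
Extended square: lon ⌊0.00513/0.00833333⌋ = 0; lat ⌊0.02553/0.00416667⌋ = 6.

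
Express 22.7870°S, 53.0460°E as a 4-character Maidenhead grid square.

Shift to the Maidenhead origin (180°W, 90°S): lon 233.05, lat 67.21.
Field: lon ⌊233.05/20⌋ = 11 → L; lat ⌊67.21/10⌋ = 6 → G.
Square: lon ⌊13.05/2⌋ = 6; lat ⌊7.21/1⌋ = 7.

LG67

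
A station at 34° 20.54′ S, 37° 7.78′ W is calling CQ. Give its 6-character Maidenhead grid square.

Offset from 180°W / 90°S: lon 142.8703°, lat 55.6577°.
Field: 142.8703/20 → 7 → H, 55.6577/10 → 5 → F; chars HF.
Square: 2.8703/2 → 1, 5.6577/1 → 5; chars 15.
Subsquare: 0.8703/0.0833333 → 10 → k, 0.6577/0.0416667 → 15 → p; chars kp.

HF15kp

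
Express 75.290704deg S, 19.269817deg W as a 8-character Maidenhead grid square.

Shift to the Maidenhead origin (180°W, 90°S): lon 160.73018, lat 14.70930.
Field: lon ⌊160.73018/20⌋ = 8 → I; lat ⌊14.70930/10⌋ = 1 → B.
Square: lon ⌊0.73018/2⌋ = 0; lat ⌊4.70930/1⌋ = 4.
Subsquare: lon ⌊0.73018/0.0833333⌋ = 8 → i; lat ⌊0.70930/0.0416667⌋ = 17 → r.
Extended square: lon ⌊0.06352/0.00833333⌋ = 7; lat ⌊0.00096/0.00416667⌋ = 0.

IB04ir70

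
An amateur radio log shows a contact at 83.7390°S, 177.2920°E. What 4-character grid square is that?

RA86

Shift to the Maidenhead origin (180°W, 90°S): lon 357.29, lat 6.26.
Field: 357.29/20 → 17 → R, 6.26/10 → 0 → A; chars RA.
Square: 17.29/2 → 8, 6.26/1 → 6; chars 86.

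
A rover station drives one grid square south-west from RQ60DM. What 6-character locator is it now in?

Longitude subsquare d = 3; −1 → 2 = c.
Latitude subsquare m = 12; −1 → 11 = l.

RQ60cl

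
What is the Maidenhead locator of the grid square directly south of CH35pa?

CH34px

Latitude subsquare a = 0; −1 → -1, wraps to 23 = x, carry into square.
Latitude square 5; −1 → 4.
The longitude characters are unchanged.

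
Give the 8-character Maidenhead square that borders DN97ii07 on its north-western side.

DN97hi98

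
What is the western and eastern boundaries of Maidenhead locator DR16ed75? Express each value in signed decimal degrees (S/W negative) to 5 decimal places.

Field D=3, R=17: +3·20° lon, +17·10° lat → SW at lon -120°, lat 80°.
Square 1, 6: +1·2° lon, +6·1° lat → SW at lon -118°, lat 86°.
Subsquare e=4, d=3: +4·0.0833333° lon, +3·0.0416667° lat → SW at lon -117.667°, lat 86.125°.
Extended square 7, 5: +7·0.00833333° lon, +5·0.00416667° lat → SW at lon -117.608°, lat 86.1458°.
Cell spans 0.00833333° lon × 0.00416667° lat.
west -117.60833, east -117.60000.

-117.60833, -117.60000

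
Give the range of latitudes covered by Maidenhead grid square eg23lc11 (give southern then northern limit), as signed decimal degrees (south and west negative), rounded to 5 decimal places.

-26.91250, -26.90833

Field E=4, G=6: +4·20° lon, +6·10° lat → SW at lon -100°, lat -30°.
Square 2, 3: +2·2° lon, +3·1° lat → SW at lon -96°, lat -27°.
Subsquare l=11, c=2: +11·0.0833333° lon, +2·0.0416667° lat → SW at lon -95.0833°, lat -26.9167°.
Extended square 1, 1: +1·0.00833333° lon, +1·0.00416667° lat → SW at lon -95.075°, lat -26.9125°.
Cell spans 0.00833333° lon × 0.00416667° lat.
south -26.91250, north -26.90833.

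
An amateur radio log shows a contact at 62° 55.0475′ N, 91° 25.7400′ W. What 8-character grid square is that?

EP42gw80

Add 180° to longitude and 90° to latitude: 88.57100, 152.91746.
Field: 88.57100/20 → 4 → E, 152.91746/10 → 15 → P; chars EP.
Square: 8.57100/2 → 4, 2.91746/1 → 2; chars 42.
Subsquare: 0.57100/0.0833333 → 6 → g, 0.91746/0.0416667 → 22 → w; chars gw.
Extended square: 0.07100/0.00833333 → 8, 0.00079/0.00416667 → 0; chars 80.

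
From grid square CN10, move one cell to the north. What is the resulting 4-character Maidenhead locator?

Latitude square 0; +1 → 1.
The longitude characters are unchanged.

CN11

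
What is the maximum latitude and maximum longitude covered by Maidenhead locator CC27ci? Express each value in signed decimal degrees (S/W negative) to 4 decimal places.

-62.6250, -135.7500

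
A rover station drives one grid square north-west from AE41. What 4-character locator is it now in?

AE32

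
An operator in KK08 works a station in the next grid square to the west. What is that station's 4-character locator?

Longitude square 0; −1 → -1, wraps to 9, carry into field.
Longitude field K = 10; −1 → 9 = J.
The latitude characters are unchanged.

JK98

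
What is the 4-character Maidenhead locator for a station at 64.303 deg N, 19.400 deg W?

IP04

Add 180° to longitude and 90° to latitude: 160.60, 154.30.
Field (20°×10°, letters A–R): 160.60/20 → 8 → I, 154.30/10 → 15 → P; chars IP.
Square (2°×1°, digits 0–9): 0.60/2 → 0, 4.30/1 → 4; chars 04.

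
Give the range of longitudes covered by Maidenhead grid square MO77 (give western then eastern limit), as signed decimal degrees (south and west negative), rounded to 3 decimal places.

74.000, 76.000

Field M=12, O=14: +12·20° lon, +14·10° lat → SW at lon 60°, lat 50°.
Square 7, 7: +7·2° lon, +7·1° lat → SW at lon 74°, lat 57°.
Cell spans 2° lon × 1° lat.
west 74.000, east 76.000.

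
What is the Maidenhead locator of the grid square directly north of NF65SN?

NF65so

Latitude subsquare n = 13; +1 → 14 = o.
The longitude characters are unchanged.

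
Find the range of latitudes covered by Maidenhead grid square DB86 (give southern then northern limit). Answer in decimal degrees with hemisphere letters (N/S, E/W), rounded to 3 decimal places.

Field D=3, B=1: +3·20° lon, +1·10° lat → SW at lon -120°, lat -80°.
Square 8, 6: +8·2° lon, +6·1° lat → SW at lon -104°, lat -74°.
Cell spans 2° lon × 1° lat.
south 74.000° S, north 73.000° S.

74.000° S, 73.000° S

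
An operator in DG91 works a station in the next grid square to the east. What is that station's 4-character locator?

Longitude square 9; +1 → 10, wraps to 0, carry into field.
Longitude field D = 3; +1 → 4 = E.
The latitude characters are unchanged.

EG01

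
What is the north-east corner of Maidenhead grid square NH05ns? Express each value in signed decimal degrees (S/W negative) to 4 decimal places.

Field N=13, H=7: +13·20° lon, +7·10° lat → SW at lon 80°, lat -20°.
Square 0, 5: +0·2° lon, +5·1° lat → SW at lon 80°, lat -15°.
Subsquare n=13, s=18: +13·0.0833333° lon, +18·0.0416667° lat → SW at lon 81.0833°, lat -14.25°.
Cell spans 0.0833333° lon × 0.0416667° lat. NE corner is SW corner plus one full cell.
latitude -14.2083, longitude 81.1667.

-14.2083, 81.1667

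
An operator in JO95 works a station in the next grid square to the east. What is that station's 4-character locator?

Longitude square 9; +1 → 10, wraps to 0, carry into field.
Longitude field J = 9; +1 → 10 = K.
The latitude characters are unchanged.

KO05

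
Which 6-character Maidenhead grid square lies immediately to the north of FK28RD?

FK28re

Latitude subsquare d = 3; +1 → 4 = e.
The longitude characters are unchanged.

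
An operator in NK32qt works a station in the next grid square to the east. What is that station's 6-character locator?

NK32rt

Longitude subsquare q = 16; +1 → 17 = r.
The latitude characters are unchanged.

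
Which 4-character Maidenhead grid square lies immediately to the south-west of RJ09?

Longitude square 0; −1 → -1, wraps to 9, carry into field.
Longitude field R = 17; −1 → 16 = Q.
Latitude square 9; −1 → 8.

QJ98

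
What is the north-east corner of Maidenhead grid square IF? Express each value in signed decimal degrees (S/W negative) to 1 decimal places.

Field I=8, F=5: +8·20° lon, +5·10° lat → SW at lon -20°, lat -40°.
Cell spans 20° lon × 10° lat. NE corner is SW corner plus one full cell.
latitude -30.0, longitude 0.0.

-30.0, 0.0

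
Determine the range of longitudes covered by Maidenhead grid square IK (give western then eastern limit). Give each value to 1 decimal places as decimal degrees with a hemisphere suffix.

20.0° W, 0.0° E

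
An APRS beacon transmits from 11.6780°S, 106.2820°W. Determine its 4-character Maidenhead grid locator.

DH68

Offset from 180°W / 90°S: lon 73.72°, lat 78.32°.
Field: 73.72/20 → 3 → D, 78.32/10 → 7 → H; chars DH.
Square: 13.72/2 → 6, 8.32/1 → 8; chars 68.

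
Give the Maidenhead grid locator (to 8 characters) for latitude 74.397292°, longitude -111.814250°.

Shift to the Maidenhead origin (180°W, 90°S): lon 68.18575, lat 164.39729.
Field: lon ⌊68.18575/20⌋ = 3 → D; lat ⌊164.39729/10⌋ = 16 → Q.
Square: lon ⌊8.18575/2⌋ = 4; lat ⌊4.39729/1⌋ = 4.
Subsquare: lon ⌊0.18575/0.0833333⌋ = 2 → c; lat ⌊0.39729/0.0416667⌋ = 9 → j.
Extended square: lon ⌊0.01908/0.00833333⌋ = 2; lat ⌊0.02229/0.00416667⌋ = 5.

DQ44cj25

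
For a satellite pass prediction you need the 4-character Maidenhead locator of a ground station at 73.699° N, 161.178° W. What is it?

AQ93

Add 180° to longitude and 90° to latitude: 18.82, 163.70.
Field: 18.82/20 → 0 → A, 163.70/10 → 16 → Q; chars AQ.
Square: 18.82/2 → 9, 3.70/1 → 3; chars 93.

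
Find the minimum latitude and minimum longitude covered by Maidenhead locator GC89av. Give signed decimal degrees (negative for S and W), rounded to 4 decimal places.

-60.1250, -44.0000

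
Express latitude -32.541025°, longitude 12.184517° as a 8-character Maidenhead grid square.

Shift to the Maidenhead origin (180°W, 90°S): lon 192.18452, lat 57.45898.
Field (20°×10°, letters A–R): 192.18452/20 → 9 → J, 57.45898/10 → 5 → F; chars JF.
Square (2°×1°, digits 0–9): 12.18452/2 → 6, 7.45898/1 → 7; chars 67.
Subsquare (5′×2.5′, letters a–x): 0.18452/0.0833333 → 2 → c, 0.45898/0.0416667 → 11 → l; chars cl.
Extended square (30″×15″, digits 0–9): 0.01785/0.00833333 → 2, 0.00064/0.00416667 → 0; chars 20.

JF67cl20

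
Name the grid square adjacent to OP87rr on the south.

OP87rq

Latitude subsquare r = 17; −1 → 16 = q.
The longitude characters are unchanged.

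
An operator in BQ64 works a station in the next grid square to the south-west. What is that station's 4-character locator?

BQ53

Longitude square 6; −1 → 5.
Latitude square 4; −1 → 3.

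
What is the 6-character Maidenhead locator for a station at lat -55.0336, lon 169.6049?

RD44tx

Offset from 180°W / 90°S: lon 349.6049°, lat 34.9664°.
Field (20°×10°, letters A–R): lon ⌊349.6049/20⌋ = 17 → R; lat ⌊34.9664/10⌋ = 3 → D.
Square (2°×1°, digits 0–9): lon ⌊9.6049/2⌋ = 4; lat ⌊4.9664/1⌋ = 4.
Subsquare (5′×2.5′, letters a–x): lon ⌊1.6049/0.0833333⌋ = 19 → t; lat ⌊0.9664/0.0416667⌋ = 23 → x.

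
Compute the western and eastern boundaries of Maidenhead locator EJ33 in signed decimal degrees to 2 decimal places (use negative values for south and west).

Field E=4, J=9: +4·20° lon, +9·10° lat → SW at lon -100°, lat 0°.
Square 3, 3: +3·2° lon, +3·1° lat → SW at lon -94°, lat 3°.
Cell spans 2° lon × 1° lat.
west -94.00, east -92.00.

-94.00, -92.00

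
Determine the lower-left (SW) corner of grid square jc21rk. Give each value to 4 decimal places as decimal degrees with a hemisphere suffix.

68.5833° S, 5.4167° E

Field J=9, C=2: +9·20° lon, +2·10° lat → SW at lon 0°, lat -70°.
Square 2, 1: +2·2° lon, +1·1° lat → SW at lon 4°, lat -69°.
Subsquare r=17, k=10: +17·0.0833333° lon, +10·0.0416667° lat → SW at lon 5.41667°, lat -68.5833°.
latitude 68.5833° S, longitude 5.4167° E.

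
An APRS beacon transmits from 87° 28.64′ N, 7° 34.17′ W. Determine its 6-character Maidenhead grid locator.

IR67fl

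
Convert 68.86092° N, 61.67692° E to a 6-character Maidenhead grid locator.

MP08uu

Offset from 180°W / 90°S: lon 241.6769°, lat 158.8609°.
Field (20°×10°, letters A–R): 241.6769/20 → 12 → M, 158.8609/10 → 15 → P; chars MP.
Square (2°×1°, digits 0–9): 1.6769/2 → 0, 8.8609/1 → 8; chars 08.
Subsquare (5′×2.5′, letters a–x): 1.6769/0.0833333 → 20 → u, 0.8609/0.0416667 → 20 → u; chars uu.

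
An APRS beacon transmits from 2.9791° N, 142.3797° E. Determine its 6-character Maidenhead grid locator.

QJ12ex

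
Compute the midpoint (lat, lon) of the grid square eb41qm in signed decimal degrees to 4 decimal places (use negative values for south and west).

-78.4792, -90.6250

Field E=4, B=1: +4·20° lon, +1·10° lat → SW at lon -100°, lat -80°.
Square 4, 1: +4·2° lon, +1·1° lat → SW at lon -92°, lat -79°.
Subsquare q=16, m=12: +16·0.0833333° lon, +12·0.0416667° lat → SW at lon -90.6667°, lat -78.5°.
Cell spans 0.0833333° lon × 0.0416667° lat. Centre is SW corner plus half of each.
latitude -78.4792, longitude -90.6250.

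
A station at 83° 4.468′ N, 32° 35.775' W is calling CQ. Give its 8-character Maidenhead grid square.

HR33qb87

Offset from 180°W / 90°S: lon 147.40375°, lat 173.07447°.
Field: 147.40375/20 → 7 → H, 173.07447/10 → 17 → R; chars HR.
Square: 7.40375/2 → 3, 3.07447/1 → 3; chars 33.
Subsquare: 1.40375/0.0833333 → 16 → q, 0.07447/0.0416667 → 1 → b; chars qb.
Extended square: 0.07042/0.00833333 → 8, 0.03280/0.00416667 → 7; chars 87.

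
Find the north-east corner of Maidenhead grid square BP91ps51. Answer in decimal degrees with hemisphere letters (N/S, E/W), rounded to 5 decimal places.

Field B=1, P=15: +1·20° lon, +15·10° lat → SW at lon -160°, lat 60°.
Square 9, 1: +9·2° lon, +1·1° lat → SW at lon -142°, lat 61°.
Subsquare p=15, s=18: +15·0.0833333° lon, +18·0.0416667° lat → SW at lon -140.75°, lat 61.75°.
Extended square 5, 1: +5·0.00833333° lon, +1·0.00416667° lat → SW at lon -140.708°, lat 61.7542°.
Cell spans 0.00833333° lon × 0.00416667° lat. NE corner is SW corner plus one full cell.
latitude 61.75833° N, longitude 140.70000° W.

61.75833° N, 140.70000° W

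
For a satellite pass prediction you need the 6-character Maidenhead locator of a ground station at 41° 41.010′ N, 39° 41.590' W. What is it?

HN01dq

Offset from 180°W / 90°S: lon 140.3068°, lat 131.6835°.
Field (20°×10°, letters A–R): lon ⌊140.3068/20⌋ = 7 → H; lat ⌊131.6835/10⌋ = 13 → N.
Square (2°×1°, digits 0–9): lon ⌊0.3068/2⌋ = 0; lat ⌊1.6835/1⌋ = 1.
Subsquare (5′×2.5′, letters a–x): lon ⌊0.3068/0.0833333⌋ = 3 → d; lat ⌊0.6835/0.0416667⌋ = 16 → q.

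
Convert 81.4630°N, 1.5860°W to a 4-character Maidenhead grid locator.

IR91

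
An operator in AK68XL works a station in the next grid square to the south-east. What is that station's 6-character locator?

Longitude subsquare x = 23; +1 → 24, wraps to 0 = a, carry into square.
Longitude square 6; +1 → 7.
Latitude subsquare l = 11; −1 → 10 = k.

AK78ak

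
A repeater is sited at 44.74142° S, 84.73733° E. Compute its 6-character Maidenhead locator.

NE25ig

Add 180° to longitude and 90° to latitude: 264.7373, 45.2586.
Field (20°×10°, letters A–R): lon ⌊264.7373/20⌋ = 13 → N; lat ⌊45.2586/10⌋ = 4 → E.
Square (2°×1°, digits 0–9): lon ⌊4.7373/2⌋ = 2; lat ⌊5.2586/1⌋ = 5.
Subsquare (5′×2.5′, letters a–x): lon ⌊0.7373/0.0833333⌋ = 8 → i; lat ⌊0.2586/0.0416667⌋ = 6 → g.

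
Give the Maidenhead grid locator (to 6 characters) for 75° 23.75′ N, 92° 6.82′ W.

EQ35wj

Add 180° to longitude and 90° to latitude: 87.8863, 165.3958.
Field (20°×10°, letters A–R): 87.8863/20 → 4 → E, 165.3958/10 → 16 → Q; chars EQ.
Square (2°×1°, digits 0–9): 7.8863/2 → 3, 5.3958/1 → 5; chars 35.
Subsquare (5′×2.5′, letters a–x): 1.8863/0.0833333 → 22 → w, 0.3958/0.0416667 → 9 → j; chars wj.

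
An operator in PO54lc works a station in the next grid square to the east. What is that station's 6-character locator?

PO54mc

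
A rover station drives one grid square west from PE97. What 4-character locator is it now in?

Longitude square 9; −1 → 8.
The latitude characters are unchanged.

PE87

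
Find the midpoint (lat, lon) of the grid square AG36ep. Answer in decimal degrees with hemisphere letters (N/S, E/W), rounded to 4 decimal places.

23.3542° S, 173.6250° W

Field A=0, G=6: +0·20° lon, +6·10° lat → SW at lon -180°, lat -30°.
Square 3, 6: +3·2° lon, +6·1° lat → SW at lon -174°, lat -24°.
Subsquare e=4, p=15: +4·0.0833333° lon, +15·0.0416667° lat → SW at lon -173.667°, lat -23.375°.
Cell spans 0.0833333° lon × 0.0416667° lat. Centre is SW corner plus half of each.
latitude 23.3542° S, longitude 173.6250° W.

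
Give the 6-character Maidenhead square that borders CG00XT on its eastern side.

CG10at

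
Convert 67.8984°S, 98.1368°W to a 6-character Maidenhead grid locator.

EC02wc

Shift to the Maidenhead origin (180°W, 90°S): lon 81.8632, lat 22.1016.
Field: 81.8632/20 → 4 → E, 22.1016/10 → 2 → C; chars EC.
Square: 1.8632/2 → 0, 2.1016/1 → 2; chars 02.
Subsquare: 1.8632/0.0833333 → 22 → w, 0.1016/0.0416667 → 2 → c; chars wc.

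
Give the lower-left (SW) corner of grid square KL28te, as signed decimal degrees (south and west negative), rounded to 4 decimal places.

Field K=10, L=11: +10·20° lon, +11·10° lat → SW at lon 20°, lat 20°.
Square 2, 8: +2·2° lon, +8·1° lat → SW at lon 24°, lat 28°.
Subsquare t=19, e=4: +19·0.0833333° lon, +4·0.0416667° lat → SW at lon 25.5833°, lat 28.1667°.
latitude 28.1667, longitude 25.5833.

28.1667, 25.5833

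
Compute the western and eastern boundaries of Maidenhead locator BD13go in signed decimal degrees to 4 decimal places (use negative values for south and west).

-157.5000, -157.4167

Field B=1, D=3: +1·20° lon, +3·10° lat → SW at lon -160°, lat -60°.
Square 1, 3: +1·2° lon, +3·1° lat → SW at lon -158°, lat -57°.
Subsquare g=6, o=14: +6·0.0833333° lon, +14·0.0416667° lat → SW at lon -157.5°, lat -56.4167°.
Cell spans 0.0833333° lon × 0.0416667° lat.
west -157.5000, east -157.4167.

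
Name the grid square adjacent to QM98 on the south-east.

RM07

Longitude square 9; +1 → 10, wraps to 0, carry into field.
Longitude field Q = 16; +1 → 17 = R.
Latitude square 8; −1 → 7.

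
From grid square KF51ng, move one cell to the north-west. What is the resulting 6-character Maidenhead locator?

KF51mh

Longitude subsquare n = 13; −1 → 12 = m.
Latitude subsquare g = 6; +1 → 7 = h.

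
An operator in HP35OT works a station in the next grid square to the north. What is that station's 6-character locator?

Latitude subsquare t = 19; +1 → 20 = u.
The longitude characters are unchanged.

HP35ou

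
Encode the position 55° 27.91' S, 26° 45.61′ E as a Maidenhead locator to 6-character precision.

Shift to the Maidenhead origin (180°W, 90°S): lon 206.7602, lat 34.5348.
Field: 206.7602/20 → 10 → K, 34.5348/10 → 3 → D; chars KD.
Square: 6.7602/2 → 3, 4.5348/1 → 4; chars 34.
Subsquare: 0.7602/0.0833333 → 9 → j, 0.5348/0.0416667 → 12 → m; chars jm.

KD34jm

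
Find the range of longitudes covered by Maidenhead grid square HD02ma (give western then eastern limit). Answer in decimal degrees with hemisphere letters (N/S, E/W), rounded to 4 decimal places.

39.0000° W, 38.9167° W

Field H=7, D=3: +7·20° lon, +3·10° lat → SW at lon -40°, lat -60°.
Square 0, 2: +0·2° lon, +2·1° lat → SW at lon -40°, lat -58°.
Subsquare m=12, a=0: +12·0.0833333° lon, +0·0.0416667° lat → SW at lon -39°, lat -58°.
Cell spans 0.0833333° lon × 0.0416667° lat.
west 39.0000° W, east 38.9167° W.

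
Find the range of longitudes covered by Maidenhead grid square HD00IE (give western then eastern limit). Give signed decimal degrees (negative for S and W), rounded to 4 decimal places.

-39.3333, -39.2500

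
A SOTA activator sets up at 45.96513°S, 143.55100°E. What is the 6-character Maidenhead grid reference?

Shift to the Maidenhead origin (180°W, 90°S): lon 323.5510, lat 44.0349.
Field: 323.5510/20 → 16 → Q, 44.0349/10 → 4 → E; chars QE.
Square: 3.5510/2 → 1, 4.0349/1 → 4; chars 14.
Subsquare: 1.5510/0.0833333 → 18 → s, 0.0349/0.0416667 → 0 → a; chars sa.

QE14sa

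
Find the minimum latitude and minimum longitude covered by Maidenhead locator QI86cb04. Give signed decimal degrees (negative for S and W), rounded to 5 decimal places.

-3.94167, 156.16667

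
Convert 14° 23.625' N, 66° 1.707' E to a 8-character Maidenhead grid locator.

MK34aj34

Add 180° to longitude and 90° to latitude: 246.02845, 104.39375.
Field: lon ⌊246.02845/20⌋ = 12 → M; lat ⌊104.39375/10⌋ = 10 → K.
Square: lon ⌊6.02845/2⌋ = 3; lat ⌊4.39375/1⌋ = 4.
Subsquare: lon ⌊0.02845/0.0833333⌋ = 0 → a; lat ⌊0.39375/0.0416667⌋ = 9 → j.
Extended square: lon ⌊0.02845/0.00833333⌋ = 3; lat ⌊0.01875/0.00416667⌋ = 4.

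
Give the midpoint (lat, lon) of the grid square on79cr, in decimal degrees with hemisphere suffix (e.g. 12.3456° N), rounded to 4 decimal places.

49.7292° N, 114.2083° E

Field O=14, N=13: +14·20° lon, +13·10° lat → SW at lon 100°, lat 40°.
Square 7, 9: +7·2° lon, +9·1° lat → SW at lon 114°, lat 49°.
Subsquare c=2, r=17: +2·0.0833333° lon, +17·0.0416667° lat → SW at lon 114.167°, lat 49.7083°.
Cell spans 0.0833333° lon × 0.0416667° lat. Centre is SW corner plus half of each.
latitude 49.7292° N, longitude 114.2083° E.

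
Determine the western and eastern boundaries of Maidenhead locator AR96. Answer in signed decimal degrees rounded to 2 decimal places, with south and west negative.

Field A=0, R=17: +0·20° lon, +17·10° lat → SW at lon -180°, lat 80°.
Square 9, 6: +9·2° lon, +6·1° lat → SW at lon -162°, lat 86°.
Cell spans 2° lon × 1° lat.
west -162.00, east -160.00.

-162.00, -160.00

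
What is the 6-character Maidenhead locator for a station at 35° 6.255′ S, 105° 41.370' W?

Shift to the Maidenhead origin (180°W, 90°S): lon 74.3105, lat 54.8957.
Field: lon ⌊74.3105/20⌋ = 3 → D; lat ⌊54.8957/10⌋ = 5 → F.
Square: lon ⌊14.3105/2⌋ = 7; lat ⌊4.8957/1⌋ = 4.
Subsquare: lon ⌊0.3105/0.0833333⌋ = 3 → d; lat ⌊0.8957/0.0416667⌋ = 21 → v.

DF74dv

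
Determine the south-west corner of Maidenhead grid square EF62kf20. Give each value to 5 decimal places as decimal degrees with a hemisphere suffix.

37.79167° S, 87.15000° W

Field E=4, F=5: +4·20° lon, +5·10° lat → SW at lon -100°, lat -40°.
Square 6, 2: +6·2° lon, +2·1° lat → SW at lon -88°, lat -38°.
Subsquare k=10, f=5: +10·0.0833333° lon, +5·0.0416667° lat → SW at lon -87.1667°, lat -37.7917°.
Extended square 2, 0: +2·0.00833333° lon, +0·0.00416667° lat → SW at lon -87.15°, lat -37.7917°.
latitude 37.79167° S, longitude 87.15000° W.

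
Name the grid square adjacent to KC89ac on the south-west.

KC79xb

Longitude subsquare a = 0; −1 → -1, wraps to 23 = x, carry into square.
Longitude square 8; −1 → 7.
Latitude subsquare c = 2; −1 → 1 = b.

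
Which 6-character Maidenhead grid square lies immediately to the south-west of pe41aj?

PE31xi

Longitude subsquare a = 0; −1 → -1, wraps to 23 = x, carry into square.
Longitude square 4; −1 → 3.
Latitude subsquare j = 9; −1 → 8 = i.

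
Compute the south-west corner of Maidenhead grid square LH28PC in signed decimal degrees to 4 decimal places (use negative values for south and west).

Field L=11, H=7: +11·20° lon, +7·10° lat → SW at lon 40°, lat -20°.
Square 2, 8: +2·2° lon, +8·1° lat → SW at lon 44°, lat -12°.
Subsquare p=15, c=2: +15·0.0833333° lon, +2·0.0416667° lat → SW at lon 45.25°, lat -11.9167°.
latitude -11.9167, longitude 45.2500.

-11.9167, 45.2500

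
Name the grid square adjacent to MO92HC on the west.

MO92gc

Longitude subsquare h = 7; −1 → 6 = g.
The latitude characters are unchanged.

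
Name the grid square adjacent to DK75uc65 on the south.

DK75uc64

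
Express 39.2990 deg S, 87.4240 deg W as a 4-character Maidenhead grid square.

EF60

Offset from 180°W / 90°S: lon 92.58°, lat 50.70°.
Field: 92.58/20 → 4 → E, 50.70/10 → 5 → F; chars EF.
Square: 12.58/2 → 6, 0.70/1 → 0; chars 60.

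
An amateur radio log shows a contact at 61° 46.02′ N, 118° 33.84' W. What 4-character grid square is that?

DP01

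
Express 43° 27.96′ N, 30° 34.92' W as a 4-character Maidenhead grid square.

Shift to the Maidenhead origin (180°W, 90°S): lon 149.42, lat 133.47.
Field: lon ⌊149.42/20⌋ = 7 → H; lat ⌊133.47/10⌋ = 13 → N.
Square: lon ⌊9.42/2⌋ = 4; lat ⌊3.47/1⌋ = 3.

HN43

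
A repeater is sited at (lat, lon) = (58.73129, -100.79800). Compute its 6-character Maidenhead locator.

Offset from 180°W / 90°S: lon 79.2020°, lat 148.7313°.
Field: 79.2020/20 → 3 → D, 148.7313/10 → 14 → O; chars DO.
Square: 19.2020/2 → 9, 8.7313/1 → 8; chars 98.
Subsquare: 1.2020/0.0833333 → 14 → o, 0.7313/0.0416667 → 17 → r; chars or.

DO98or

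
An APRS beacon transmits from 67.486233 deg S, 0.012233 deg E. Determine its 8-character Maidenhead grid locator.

JC02am13

Offset from 180°W / 90°S: lon 180.01223°, lat 22.51377°.
Field: 180.01223/20 → 9 → J, 22.51377/10 → 2 → C; chars JC.
Square: 0.01223/2 → 0, 2.51377/1 → 2; chars 02.
Subsquare: 0.01223/0.0833333 → 0 → a, 0.51377/0.0416667 → 12 → m; chars am.
Extended square: 0.01223/0.00833333 → 1, 0.01377/0.00416667 → 3; chars 13.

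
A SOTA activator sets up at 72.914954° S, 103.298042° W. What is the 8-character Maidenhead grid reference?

DB87ic40

Add 180° to longitude and 90° to latitude: 76.70196, 17.08505.
Field (20°×10°, letters A–R): 76.70196/20 → 3 → D, 17.08505/10 → 1 → B; chars DB.
Square (2°×1°, digits 0–9): 16.70196/2 → 8, 7.08505/1 → 7; chars 87.
Subsquare (5′×2.5′, letters a–x): 0.70196/0.0833333 → 8 → i, 0.08505/0.0416667 → 2 → c; chars ic.
Extended square (30″×15″, digits 0–9): 0.03529/0.00833333 → 4, 0.00171/0.00416667 → 0; chars 40.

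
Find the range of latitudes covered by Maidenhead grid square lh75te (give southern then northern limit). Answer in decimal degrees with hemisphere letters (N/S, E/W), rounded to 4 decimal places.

14.8333° S, 14.7917° S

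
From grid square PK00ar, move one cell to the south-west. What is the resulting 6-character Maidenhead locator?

OK90xq

Longitude subsquare a = 0; −1 → -1, wraps to 23 = x, carry into square.
Longitude square 0; −1 → -1, wraps to 9, carry into field.
Longitude field P = 15; −1 → 14 = O.
Latitude subsquare r = 17; −1 → 16 = q.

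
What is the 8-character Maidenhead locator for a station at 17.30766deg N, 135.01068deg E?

PK77mh13

Add 180° to longitude and 90° to latitude: 315.01068, 107.30766.
Field: lon ⌊315.01068/20⌋ = 15 → P; lat ⌊107.30766/10⌋ = 10 → K.
Square: lon ⌊15.01068/2⌋ = 7; lat ⌊7.30766/1⌋ = 7.
Subsquare: lon ⌊1.01068/0.0833333⌋ = 12 → m; lat ⌊0.30766/0.0416667⌋ = 7 → h.
Extended square: lon ⌊0.01068/0.00833333⌋ = 1; lat ⌊0.01599/0.00416667⌋ = 3.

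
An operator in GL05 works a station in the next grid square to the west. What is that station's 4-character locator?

FL95

Longitude square 0; −1 → -1, wraps to 9, carry into field.
Longitude field G = 6; −1 → 5 = F.
The latitude characters are unchanged.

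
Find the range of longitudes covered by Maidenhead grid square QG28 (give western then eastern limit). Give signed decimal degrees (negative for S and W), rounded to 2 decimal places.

Field Q=16, G=6: +16·20° lon, +6·10° lat → SW at lon 140°, lat -30°.
Square 2, 8: +2·2° lon, +8·1° lat → SW at lon 144°, lat -22°.
Cell spans 2° lon × 1° lat.
west 144.00, east 146.00.

144.00, 146.00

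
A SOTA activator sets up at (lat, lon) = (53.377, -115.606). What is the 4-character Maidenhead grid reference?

DO23

Shift to the Maidenhead origin (180°W, 90°S): lon 64.39, lat 143.38.
Field: 64.39/20 → 3 → D, 143.38/10 → 14 → O; chars DO.
Square: 4.39/2 → 2, 3.38/1 → 3; chars 23.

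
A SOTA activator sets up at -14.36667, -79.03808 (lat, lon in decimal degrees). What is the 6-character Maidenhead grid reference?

FH05lp

Offset from 180°W / 90°S: lon 100.9619°, lat 75.6333°.
Field (20°×10°, letters A–R): lon ⌊100.9619/20⌋ = 5 → F; lat ⌊75.6333/10⌋ = 7 → H.
Square (2°×1°, digits 0–9): lon ⌊0.9619/2⌋ = 0; lat ⌊5.6333/1⌋ = 5.
Subsquare (5′×2.5′, letters a–x): lon ⌊0.9619/0.0833333⌋ = 11 → l; lat ⌊0.6333/0.0416667⌋ = 15 → p.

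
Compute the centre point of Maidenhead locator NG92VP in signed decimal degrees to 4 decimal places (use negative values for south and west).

-27.3542, 99.7917

Field N=13, G=6: +13·20° lon, +6·10° lat → SW at lon 80°, lat -30°.
Square 9, 2: +9·2° lon, +2·1° lat → SW at lon 98°, lat -28°.
Subsquare v=21, p=15: +21·0.0833333° lon, +15·0.0416667° lat → SW at lon 99.75°, lat -27.375°.
Cell spans 0.0833333° lon × 0.0416667° lat. Centre is SW corner plus half of each.
latitude -27.3542, longitude 99.7917.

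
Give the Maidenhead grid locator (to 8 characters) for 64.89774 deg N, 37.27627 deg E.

Shift to the Maidenhead origin (180°W, 90°S): lon 217.27627, lat 154.89774.
Field: 217.27627/20 → 10 → K, 154.89774/10 → 15 → P; chars KP.
Square: 17.27627/2 → 8, 4.89774/1 → 4; chars 84.
Subsquare: 1.27627/0.0833333 → 15 → p, 0.89774/0.0416667 → 21 → v; chars pv.
Extended square: 0.02627/0.00833333 → 3, 0.02274/0.00416667 → 5; chars 35.

KP84pv35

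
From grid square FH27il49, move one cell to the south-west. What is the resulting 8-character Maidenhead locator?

FH27il38

Longitude extended square 4; −1 → 3.
Latitude extended square 9; −1 → 8.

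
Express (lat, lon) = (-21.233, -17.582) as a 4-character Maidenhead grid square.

IG18

Shift to the Maidenhead origin (180°W, 90°S): lon 162.42, lat 68.77.
Field: 162.42/20 → 8 → I, 68.77/10 → 6 → G; chars IG.
Square: 2.42/2 → 1, 8.77/1 → 8; chars 18.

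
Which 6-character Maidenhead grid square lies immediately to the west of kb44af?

Longitude subsquare a = 0; −1 → -1, wraps to 23 = x, carry into square.
Longitude square 4; −1 → 3.
The latitude characters are unchanged.

KB34xf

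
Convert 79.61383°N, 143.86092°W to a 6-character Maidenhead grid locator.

Add 180° to longitude and 90° to latitude: 36.1391, 169.6138.
Field: 36.1391/20 → 1 → B, 169.6138/10 → 16 → Q; chars BQ.
Square: 16.1391/2 → 8, 9.6138/1 → 9; chars 89.
Subsquare: 0.1391/0.0833333 → 1 → b, 0.6138/0.0416667 → 14 → o; chars bo.

BQ89bo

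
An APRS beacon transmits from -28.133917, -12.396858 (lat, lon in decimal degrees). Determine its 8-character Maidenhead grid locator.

Shift to the Maidenhead origin (180°W, 90°S): lon 167.60314, lat 61.86608.
Field (20°×10°, letters A–R): 167.60314/20 → 8 → I, 61.86608/10 → 6 → G; chars IG.
Square (2°×1°, digits 0–9): 7.60314/2 → 3, 1.86608/1 → 1; chars 31.
Subsquare (5′×2.5′, letters a–x): 1.60314/0.0833333 → 19 → t, 0.86608/0.0416667 → 20 → u; chars tu.
Extended square (30″×15″, digits 0–9): 0.01981/0.00833333 → 2, 0.03275/0.00416667 → 7; chars 27.

IG31tu27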